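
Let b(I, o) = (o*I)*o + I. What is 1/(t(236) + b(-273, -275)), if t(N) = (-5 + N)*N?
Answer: -1/20591382 ≈ -4.8564e-8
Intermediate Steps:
b(I, o) = I + I*o² (b(I, o) = (I*o)*o + I = I*o² + I = I + I*o²)
t(N) = N*(-5 + N)
1/(t(236) + b(-273, -275)) = 1/(236*(-5 + 236) - 273*(1 + (-275)²)) = 1/(236*231 - 273*(1 + 75625)) = 1/(54516 - 273*75626) = 1/(54516 - 20645898) = 1/(-20591382) = -1/20591382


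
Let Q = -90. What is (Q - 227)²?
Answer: 100489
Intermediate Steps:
(Q - 227)² = (-90 - 227)² = (-317)² = 100489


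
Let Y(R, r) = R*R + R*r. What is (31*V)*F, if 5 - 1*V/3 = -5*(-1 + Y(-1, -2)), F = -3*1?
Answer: -4185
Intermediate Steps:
Y(R, r) = R**2 + R*r
F = -3
V = 45 (V = 15 - (-15)*(-1 - (-1 - 2)) = 15 - (-15)*(-1 - 1*(-3)) = 15 - (-15)*(-1 + 3) = 15 - (-15)*2 = 15 - 3*(-10) = 15 + 30 = 45)
(31*V)*F = (31*45)*(-3) = 1395*(-3) = -4185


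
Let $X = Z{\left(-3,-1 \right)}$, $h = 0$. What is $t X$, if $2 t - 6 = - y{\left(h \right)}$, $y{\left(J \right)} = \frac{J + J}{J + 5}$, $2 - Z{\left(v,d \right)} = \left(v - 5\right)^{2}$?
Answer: $-186$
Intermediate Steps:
$Z{\left(v,d \right)} = 2 - \left(-5 + v\right)^{2}$ ($Z{\left(v,d \right)} = 2 - \left(v - 5\right)^{2} = 2 - \left(-5 + v\right)^{2}$)
$X = -62$ ($X = 2 - \left(-5 - 3\right)^{2} = 2 - \left(-8\right)^{2} = 2 - 64 = -62$)
$y{\left(J \right)} = \frac{2 J}{5 + J}$
$t = 3$ ($t = 3 + \frac{\left(-1\right) 2 \cdot 0 \frac{1}{5 + 0}}{2} = 3 + \frac{\left(-1\right) 2 \cdot 0 \cdot \frac{1}{5}}{2} = 3 + \frac{\left(-1\right) 0}{2} = 3 + \frac{1}{2} \cdot 0 = 3 + 0 = 3$)
$t X = 3 \left(-62\right) = -186$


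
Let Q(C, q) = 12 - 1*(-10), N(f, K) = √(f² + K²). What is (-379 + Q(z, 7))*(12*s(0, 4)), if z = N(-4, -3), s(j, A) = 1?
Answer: -4284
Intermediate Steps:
N(f, K) = √(K² + f²)
z = 5 (z = √((-3)² + (-4)²) = √(9 + 16) = √25 = 5)
Q(C, q) = 22 (Q(C, q) = 12 + 10 = 22)
(-379 + Q(z, 7))*(12*s(0, 4)) = (-379 + 22)*(12*1) = -357*12 = -4284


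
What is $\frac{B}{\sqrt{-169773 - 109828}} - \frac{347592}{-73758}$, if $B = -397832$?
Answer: $\frac{57932}{12293} + \frac{397832 i \sqrt{279601}}{279601} \approx 4.7126 + 752.37 i$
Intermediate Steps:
$\frac{B}{\sqrt{-169773 - 109828}} - \frac{347592}{-73758} = - \frac{397832}{\sqrt{-169773 - 109828}} - \frac{347592}{-73758} = - \frac{397832}{\sqrt{-279601}} - - \frac{57932}{12293} = - \frac{397832}{i \sqrt{279601}} + \frac{57932}{12293} = - 397832 \left(- \frac{i \sqrt{279601}}{279601}\right) + \frac{57932}{12293} = \frac{397832 i \sqrt{279601}}{279601} + \frac{57932}{12293} = \frac{57932}{12293} + \frac{397832 i \sqrt{279601}}{279601}$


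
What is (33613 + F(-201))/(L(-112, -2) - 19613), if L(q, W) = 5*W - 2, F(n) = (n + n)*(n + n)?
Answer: -195217/19625 ≈ -9.9474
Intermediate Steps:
F(n) = 4*n² (F(n) = (2*n)*(2*n) = 4*n²)
L(q, W) = -2 + 5*W
(33613 + F(-201))/(L(-112, -2) - 19613) = (33613 + 4*(-201)²)/((-2 + 5*(-2)) - 19613) = (33613 + 4*40401)/((-2 - 10) - 19613) = (33613 + 161604)/(-12 - 19613) = 195217/(-19625) = 195217*(-1/19625) = -195217/19625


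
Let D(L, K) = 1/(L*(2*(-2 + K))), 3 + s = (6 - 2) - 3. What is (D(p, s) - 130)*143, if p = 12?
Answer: -1784783/96 ≈ -18592.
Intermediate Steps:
s = -2 (s = -3 + ((6 - 2) - 3) = -3 + (4 - 3) = -3 + 1 = -2)
D(L, K) = 1/(L*(-4 + 2*K))
(D(p, s) - 130)*143 = ((1/2)/(12*(-2 - 2)) - 130)*143 = ((1/2)*(1/12)/(-4) - 130)*143 = ((1/2)*(1/12)*(-1/4) - 130)*143 = (-1/96 - 130)*143 = -12481/96*143 = -1784783/96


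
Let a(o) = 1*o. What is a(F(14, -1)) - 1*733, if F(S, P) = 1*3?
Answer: -730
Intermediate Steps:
F(S, P) = 3
a(o) = o
a(F(14, -1)) - 1*733 = 3 - 1*733 = 3 - 733 = -730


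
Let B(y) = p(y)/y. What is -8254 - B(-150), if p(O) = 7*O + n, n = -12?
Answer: -206527/25 ≈ -8261.1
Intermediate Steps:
p(O) = -12 + 7*O (p(O) = 7*O - 12 = -12 + 7*O)
B(y) = (-12 + 7*y)/y
-8254 - B(-150) = -8254 - (7 - 12/(-150)) = -8254 - (7 - 12*(-1/150)) = -8254 - (7 + 2/25) = -8254 - 1*177/25 = -8254 - 177/25 = -206527/25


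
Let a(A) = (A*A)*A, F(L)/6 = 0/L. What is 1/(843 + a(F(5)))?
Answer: 1/843 ≈ 0.0011862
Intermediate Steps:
F(L) = 0 (F(L) = 6*(0/L) = 6*0 = 0)
a(A) = A**3 (a(A) = A**2*A = A**3)
1/(843 + a(F(5))) = 1/(843 + 0**3) = 1/(843 + 0) = 1/843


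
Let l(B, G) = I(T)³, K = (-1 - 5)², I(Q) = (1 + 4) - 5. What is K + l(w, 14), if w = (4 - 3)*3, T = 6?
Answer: 36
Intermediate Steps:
I(Q) = 0 (I(Q) = 5 - 5 = 0)
K = 36 (K = (-6)² = 36)
w = 3 (w = 1*3 = 3)
l(B, G) = 0 (l(B, G) = 0³ = 0)
K + l(w, 14) = 36 + 0 = 36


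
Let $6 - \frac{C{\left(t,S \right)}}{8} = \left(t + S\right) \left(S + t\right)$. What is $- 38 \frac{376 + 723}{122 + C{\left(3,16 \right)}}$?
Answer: $\frac{20881}{1359} \approx 15.365$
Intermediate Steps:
$C{\left(t,S \right)} = 48 - 8 \left(S + t\right)^{2}$ ($C{\left(t,S \right)} = 48 - 8 \left(t + S\right) \left(S + t\right) = 48 - 8 \left(S + t\right) \left(S + t\right) = 48 - 8 \left(S + t\right)^{2}$)
$- 38 \frac{376 + 723}{122 + C{\left(3,16 \right)}} = - 38 \frac{376 + 723}{122 + \left(48 - 8 \left(16 + 3\right)^{2}\right)} = - 38 \frac{1099}{122 + \left(48 - 8 \cdot 19^{2}\right)} = - 38 \frac{1099}{122 + \left(48 - 2888\right)} = - 38 \frac{1099}{122 - 2840} = - 38 \frac{1099}{-2718} = - 38 \cdot 1099 \left(- \frac{1}{2718}\right) = \left(-38\right) \left(- \frac{1099}{2718}\right) = \frac{20881}{1359}$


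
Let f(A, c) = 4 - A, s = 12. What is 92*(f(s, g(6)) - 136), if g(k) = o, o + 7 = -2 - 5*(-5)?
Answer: -13248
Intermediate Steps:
o = 16 (o = -7 + (-2 - 5*(-5)) = -7 + (-2 + 25) = -7 + 23 = 16)
g(k) = 16
92*(f(s, g(6)) - 136) = 92*((4 - 1*12) - 136) = 92*((4 - 12) - 136) = 92*(-8 - 136) = 92*(-144) = -13248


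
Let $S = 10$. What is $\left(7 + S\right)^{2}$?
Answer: $289$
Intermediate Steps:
$\left(7 + S\right)^{2} = \left(7 + 10\right)^{2} = 17^{2} = 289$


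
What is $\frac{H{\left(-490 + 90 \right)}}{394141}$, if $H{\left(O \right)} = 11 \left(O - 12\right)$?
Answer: $- \frac{412}{35831} \approx -0.011498$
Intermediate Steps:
$H{\left(O \right)} = -132 + 11 O$ ($H{\left(O \right)} = 11 \left(-12 + O\right) = -132 + 11 O$)
$\frac{H{\left(-490 + 90 \right)}}{394141} = \frac{-132 + 11 \left(-490 + 90\right)}{394141} = \left(-132 + 11 \left(-400\right)\right) \frac{1}{394141} = \left(-132 - 4400\right) \frac{1}{394141} = \left(-4532\right) \frac{1}{394141} = - \frac{412}{35831}$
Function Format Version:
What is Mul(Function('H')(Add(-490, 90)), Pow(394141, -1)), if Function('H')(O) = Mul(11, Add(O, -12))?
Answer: Rational(-412, 35831) ≈ -0.011498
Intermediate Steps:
Function('H')(O) = Add(-132, Mul(11, O)) (Function('H')(O) = Mul(11, Add(-12, O)) = Add(-132, Mul(11, O)))
Mul(Function('H')(Add(-490, 90)), Pow(394141, -1)) = Mul(Add(-132, Mul(11, Add(-490, 90))), Pow(394141, -1)) = Mul(Add(-132, Mul(11, -400)), Rational(1, 394141)) = Mul(Add(-132, -4400), Rational(1, 394141)) = Mul(-4532, Rational(1, 394141)) = Rational(-412, 35831)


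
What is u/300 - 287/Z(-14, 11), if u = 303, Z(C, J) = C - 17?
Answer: 31831/3100 ≈ 10.268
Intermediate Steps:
Z(C, J) = -17 + C
u/300 - 287/Z(-14, 11) = 303/300 - 287/(-17 - 14) = 303*(1/300) - 287/(-31) = 101/100 - 287*(-1/31) = 101/100 + 287/31 = 31831/3100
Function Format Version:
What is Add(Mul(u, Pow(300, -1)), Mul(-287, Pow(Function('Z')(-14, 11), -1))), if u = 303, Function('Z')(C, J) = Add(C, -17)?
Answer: Rational(31831, 3100) ≈ 10.268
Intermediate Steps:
Function('Z')(C, J) = Add(-17, C)
Add(Mul(u, Pow(300, -1)), Mul(-287, Pow(Function('Z')(-14, 11), -1))) = Add(Mul(303, Pow(300, -1)), Mul(-287, Pow(Add(-17, -14), -1))) = Add(Mul(303, Rational(1, 300)), Mul(-287, Pow(-31, -1))) = Add(Rational(101, 100), Mul(-287, Rational(-1, 31))) = Add(Rational(101, 100), Rational(287, 31)) = Rational(31831, 3100)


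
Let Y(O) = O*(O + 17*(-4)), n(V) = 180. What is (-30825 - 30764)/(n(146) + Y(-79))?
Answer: -61589/11793 ≈ -5.2225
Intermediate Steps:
Y(O) = O*(-68 + O) (Y(O) = O*(O - 68) = O*(-68 + O))
(-30825 - 30764)/(n(146) + Y(-79)) = (-30825 - 30764)/(180 - 79*(-68 - 79)) = -61589/(180 - 79*(-147)) = -61589/(180 + 11613) = -61589/11793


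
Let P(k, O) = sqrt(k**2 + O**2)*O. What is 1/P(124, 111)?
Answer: sqrt(27697)/3074367 ≈ 5.4133e-5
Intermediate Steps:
P(k, O) = O*sqrt(O**2 + k**2) (P(k, O) = sqrt(O**2 + k**2)*O = O*sqrt(O**2 + k**2))
1/P(124, 111) = 1/(111*sqrt(111**2 + 124**2)) = 1/(111*sqrt(12321 + 15376)) = 1/(111*sqrt(27697)) = sqrt(27697)/3074367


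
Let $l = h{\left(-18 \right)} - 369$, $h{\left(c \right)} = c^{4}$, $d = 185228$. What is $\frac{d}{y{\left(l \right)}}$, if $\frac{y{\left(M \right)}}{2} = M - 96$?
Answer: $\frac{92614}{104511} \approx 0.88616$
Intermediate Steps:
$l = 104607$ ($l = \left(-18\right)^{4} - 369 = 104976 - 369 = 104607$)
$y{\left(M \right)} = -192 + 2 M$ ($y{\left(M \right)} = 2 \left(M - 96\right) = 2 \left(-96 + M\right) = -192 + 2 M$)
$\frac{d}{y{\left(l \right)}} = \frac{185228}{-192 + 2 \cdot 104607} = \frac{185228}{-192 + 209214} = \frac{185228}{209022} = 185228 \cdot \frac{1}{209022} = \frac{92614}{104511}$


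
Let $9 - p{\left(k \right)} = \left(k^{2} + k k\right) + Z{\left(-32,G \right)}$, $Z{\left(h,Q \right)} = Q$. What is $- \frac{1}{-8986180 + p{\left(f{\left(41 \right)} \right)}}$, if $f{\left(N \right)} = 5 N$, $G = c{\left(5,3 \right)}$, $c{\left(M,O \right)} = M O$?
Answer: $\frac{1}{9070236} \approx 1.1025 \cdot 10^{-7}$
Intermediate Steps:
$G = 15$ ($G = 5 \cdot 3 = 15$)
$p{\left(k \right)} = -6 - 2 k^{2}$ ($p{\left(k \right)} = 9 - \left(\left(k^{2} + k k\right) + 15\right) = 9 - \left(\left(k^{2} + k^{2}\right) + 15\right) = 9 - \left(2 k^{2} + 15\right) = 9 - \left(15 + 2 k^{2}\right) = -6 - 2 k^{2}$)
$- \frac{1}{-8986180 + p{\left(f{\left(41 \right)} \right)}} = - \frac{1}{-8986180 - \left(6 + 2 \left(5 \cdot 41\right)^{2}\right)} = - \frac{1}{-8986180 - \left(6 + 2 \cdot 205^{2}\right)} = - \frac{1}{-8986180 - 84056} = - \frac{1}{-9070236} = \left(-1\right) \left(- \frac{1}{9070236}\right) = \frac{1}{9070236}$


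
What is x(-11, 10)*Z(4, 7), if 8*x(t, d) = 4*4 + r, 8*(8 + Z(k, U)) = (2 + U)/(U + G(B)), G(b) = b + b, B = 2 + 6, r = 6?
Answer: -16093/736 ≈ -21.865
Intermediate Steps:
B = 8
G(b) = 2*b
Z(k, U) = -8 + (2 + U)/(8*(16 + U)) (Z(k, U) = -8 + ((2 + U)/(U + 2*8))/8 = -8 + ((2 + U)/(U + 16))/8 = -8 + ((2 + U)/(16 + U))/8 = -8 + (2 + U)/(8*(16 + U)))
x(t, d) = 11/4 (x(t, d) = (4*4 + 6)/8 = (16 + 6)/8 = (⅛)*22 = 11/4)
x(-11, 10)*Z(4, 7) = 11*(7*(-146 - 9*7)/(8*(16 + 7)))/4 = 11*((7/8)*(-146 - 63)/23)/4 = 11*((7/8)*(1/23)*(-209))/4 = (11/4)*(-1463/184) = -16093/736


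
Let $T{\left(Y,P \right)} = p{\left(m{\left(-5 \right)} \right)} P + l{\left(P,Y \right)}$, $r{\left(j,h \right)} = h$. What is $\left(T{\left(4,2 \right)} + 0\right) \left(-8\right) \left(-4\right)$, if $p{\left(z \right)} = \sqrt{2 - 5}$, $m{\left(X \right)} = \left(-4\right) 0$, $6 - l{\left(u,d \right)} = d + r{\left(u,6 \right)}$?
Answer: $-128 + 64 i \sqrt{3} \approx -128.0 + 110.85 i$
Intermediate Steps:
$l{\left(u,d \right)} = - d$ ($l{\left(u,d \right)} = 6 - \left(d + 6\right) = 6 - \left(6 + d\right) = - d$)
$m{\left(X \right)} = 0$
$p{\left(z \right)} = i \sqrt{3}$ ($p{\left(z \right)} = \sqrt{-3} = i \sqrt{3}$)
$T{\left(Y,P \right)} = - Y + i P \sqrt{3}$ ($T{\left(Y,P \right)} = i \sqrt{3} P - Y = i P \sqrt{3} - Y = - Y + i P \sqrt{3}$)
$\left(T{\left(4,2 \right)} + 0\right) \left(-8\right) \left(-4\right) = \left(\left(\left(-1\right) 4 + i 2 \sqrt{3}\right) + 0\right) \left(-8\right) \left(-4\right) = \left(\left(-4 + 2 i \sqrt{3}\right) + 0\right) \left(-8\right) \left(-4\right) = \left(-4 + 2 i \sqrt{3}\right) \left(-8\right) \left(-4\right) = \left(32 - 16 i \sqrt{3}\right) \left(-4\right) = -128 + 64 i \sqrt{3}$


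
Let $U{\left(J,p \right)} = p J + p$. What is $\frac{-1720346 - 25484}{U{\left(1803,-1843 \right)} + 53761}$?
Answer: $\frac{1745830}{3271011} \approx 0.53373$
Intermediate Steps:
$U{\left(J,p \right)} = p + J p$ ($U{\left(J,p \right)} = J p + p = p + J p$)
$\frac{-1720346 - 25484}{U{\left(1803,-1843 \right)} + 53761} = \frac{-1720346 - 25484}{- 1843 \left(1 + 1803\right) + 53761} = - \frac{1745830}{\left(-1843\right) 1804 + 53761} = - \frac{1745830}{-3324772 + 53761} = - \frac{1745830}{-3271011} = \left(-1745830\right) \left(- \frac{1}{3271011}\right) = \frac{1745830}{3271011}$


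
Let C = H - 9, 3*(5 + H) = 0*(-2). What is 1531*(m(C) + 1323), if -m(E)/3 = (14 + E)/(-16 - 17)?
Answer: 2025513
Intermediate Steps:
H = -5 (H = -5 + (0*(-2))/3 = -5 + (⅓)*0 = -5 + 0 = -5)
C = -14 (C = -5 - 9 = -14)
m(E) = 14/11 + E/11 (m(E) = -3*(14 + E)/(-16 - 17) = -3*(14 + E)/(-33) = -3*(14 + E)*(-1)/33 = -3*(-14/33 - E/33) = 14/11 + E/11)
1531*(m(C) + 1323) = 1531*((14/11 + (1/11)*(-14)) + 1323) = 1531*((14/11 - 14/11) + 1323) = 1531*(0 + 1323) = 1531*1323 = 2025513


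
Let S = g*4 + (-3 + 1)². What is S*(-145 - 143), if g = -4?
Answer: 3456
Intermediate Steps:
S = -12 (S = -4*4 + (-3 + 1)² = -16 + (-2)² = -16 + 4 = -12)
S*(-145 - 143) = -12*(-145 - 143) = -12*(-288) = 3456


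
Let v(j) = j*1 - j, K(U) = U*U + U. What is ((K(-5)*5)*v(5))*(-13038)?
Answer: 0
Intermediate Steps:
K(U) = U + U**2 (K(U) = U**2 + U = U + U**2)
v(j) = 0 (v(j) = j - j = 0)
((K(-5)*5)*v(5))*(-13038) = ((-5*(1 - 5)*5)*0)*(-13038) = ((-5*(-4)*5)*0)*(-13038) = ((20*5)*0)*(-13038) = (100*0)*(-13038) = 0*(-13038) = 0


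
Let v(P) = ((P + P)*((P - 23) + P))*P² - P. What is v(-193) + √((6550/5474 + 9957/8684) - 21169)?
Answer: 5880648819 + I*√2989382598146523761/11884054 ≈ 5.8807e+9 + 145.49*I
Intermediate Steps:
v(P) = -P + 2*P³*(-23 + 2*P) (v(P) = ((2*P)*((-23 + P) + P))*P² - P = ((2*P)*(-23 + 2*P))*P² - P = (2*P*(-23 + 2*P))*P² - P = 2*P³*(-23 + 2*P) - P = -P + 2*P³*(-23 + 2*P))
v(-193) + √((6550/5474 + 9957/8684) - 21169) = (-1*(-193) - 46*(-193)³ + 4*(-193)⁴) + √((6550/5474 + 9957/8684) - 21169) = (193 - 46*(-7189057) + 4*1387488001) + √((6550*(1/5474) + 9957*(1/8684)) - 21169) = (193 + 330696622 + 5549952004) + √((3275/2737 + 9957/8684) - 21169) = 5880648819 + √(55692409/23768108 - 21169) = 5880648819 + √(-503091385843/23768108) = 5880648819 + I*√2989382598146523761/11884054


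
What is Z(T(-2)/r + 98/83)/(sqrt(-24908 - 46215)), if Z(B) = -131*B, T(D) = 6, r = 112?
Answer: 751547*I*sqrt(71123)/330579704 ≈ 0.6063*I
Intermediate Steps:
Z(T(-2)/r + 98/83)/(sqrt(-24908 - 46215)) = (-131*(6/112 + 98/83))/(sqrt(-24908 - 46215)) = (-131*(6*(1/112) + 98*(1/83)))/(sqrt(-71123)) = (-131*(3/56 + 98/83))/((I*sqrt(71123))) = (-131*5737/4648)*(-I*sqrt(71123)/71123) = -(-751547)*I*sqrt(71123)/330579704 = 751547*I*sqrt(71123)/330579704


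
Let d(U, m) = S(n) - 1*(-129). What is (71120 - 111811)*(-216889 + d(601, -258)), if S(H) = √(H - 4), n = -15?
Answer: 8820181160 - 40691*I*√19 ≈ 8.8202e+9 - 1.7737e+5*I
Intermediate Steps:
S(H) = √(-4 + H)
d(U, m) = 129 + I*√19 (d(U, m) = √(-4 - 15) - 1*(-129) = √(-19) + 129 = I*√19 + 129 = 129 + I*√19)
(71120 - 111811)*(-216889 + d(601, -258)) = (71120 - 111811)*(-216889 + (129 + I*√19)) = -40691*(-216760 + I*√19) = 8820181160 - 40691*I*√19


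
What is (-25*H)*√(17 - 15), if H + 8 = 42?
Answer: -850*√2 ≈ -1202.1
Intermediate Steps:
H = 34 (H = -8 + 42 = 34)
(-25*H)*√(17 - 15) = (-25*34)*√(17 - 15) = -850*√2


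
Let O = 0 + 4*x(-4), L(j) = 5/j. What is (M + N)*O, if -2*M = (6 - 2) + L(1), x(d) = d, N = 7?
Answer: -40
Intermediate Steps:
O = -16 (O = 0 + 4*(-4) = 0 - 16 = -16)
M = -9/2 (M = -((6 - 2) + 5/1)/2 = -(4 + 5*1)/2 = -(4 + 5)/2 = -1/2*9 = -9/2 ≈ -4.5000)
(M + N)*O = (-9/2 + 7)*(-16) = (5/2)*(-16) = -40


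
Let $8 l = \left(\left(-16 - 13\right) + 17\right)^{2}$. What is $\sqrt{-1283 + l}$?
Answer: $i \sqrt{1265} \approx 35.567 i$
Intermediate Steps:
$l = 18$ ($l = \frac{\left(\left(-16 - 13\right) + 17\right)^{2}}{8} = \frac{\left(-29 + 17\right)^{2}}{8} = \frac{\left(-12\right)^{2}}{8} = \frac{1}{8} \cdot 144 = 18$)
$\sqrt{-1283 + l} = \sqrt{-1283 + 18} = \sqrt{-1265} = i \sqrt{1265}$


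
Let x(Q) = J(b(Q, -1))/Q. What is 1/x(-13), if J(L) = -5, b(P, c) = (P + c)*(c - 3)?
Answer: 13/5 ≈ 2.6000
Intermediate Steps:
b(P, c) = (-3 + c)*(P + c) (b(P, c) = (P + c)*(-3 + c) = (-3 + c)*(P + c))
x(Q) = -5/Q
1/x(-13) = 1/(-5/(-13)) = 1/(-5*(-1/13)) = 1/(5/13) = 13/5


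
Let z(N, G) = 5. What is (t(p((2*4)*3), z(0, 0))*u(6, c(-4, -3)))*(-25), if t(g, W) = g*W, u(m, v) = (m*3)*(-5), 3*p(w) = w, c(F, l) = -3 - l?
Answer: 90000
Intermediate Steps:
p(w) = w/3
u(m, v) = -15*m (u(m, v) = (3*m)*(-5) = -15*m)
t(g, W) = W*g
(t(p((2*4)*3), z(0, 0))*u(6, c(-4, -3)))*(-25) = ((5*(((2*4)*3)/3))*(-15*6))*(-25) = ((5*((8*3)/3))*(-90))*(-25) = ((5*((1/3)*24))*(-90))*(-25) = ((5*8)*(-90))*(-25) = (40*(-90))*(-25) = -3600*(-25) = 90000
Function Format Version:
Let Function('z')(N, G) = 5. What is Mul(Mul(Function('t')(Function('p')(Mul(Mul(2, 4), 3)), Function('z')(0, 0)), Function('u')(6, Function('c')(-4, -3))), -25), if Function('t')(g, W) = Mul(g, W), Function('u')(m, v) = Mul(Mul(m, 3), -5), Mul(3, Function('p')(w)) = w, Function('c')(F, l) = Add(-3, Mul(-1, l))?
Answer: 90000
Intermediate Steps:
Function('p')(w) = Mul(Rational(1, 3), w)
Function('u')(m, v) = Mul(-15, m) (Function('u')(m, v) = Mul(Mul(3, m), -5) = Mul(-15, m))
Function('t')(g, W) = Mul(W, g)
Mul(Mul(Function('t')(Function('p')(Mul(Mul(2, 4), 3)), Function('z')(0, 0)), Function('u')(6, Function('c')(-4, -3))), -25) = Mul(Mul(Mul(5, Mul(Rational(1, 3), Mul(Mul(2, 4), 3))), Mul(-15, 6)), -25) = Mul(Mul(Mul(5, Mul(Rational(1, 3), Mul(8, 3))), -90), -25) = Mul(Mul(Mul(5, Mul(Rational(1, 3), 24)), -90), -25) = Mul(Mul(Mul(5, 8), -90), -25) = Mul(Mul(40, -90), -25) = Mul(-3600, -25) = 90000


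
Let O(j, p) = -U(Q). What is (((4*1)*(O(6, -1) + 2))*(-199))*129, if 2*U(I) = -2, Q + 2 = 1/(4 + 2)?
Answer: -308052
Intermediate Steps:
Q = -11/6 (Q = -2 + 1/(4 + 2) = -2 + 1/6 = -2 + ⅙ = -11/6 ≈ -1.8333)
U(I) = -1 (U(I) = (½)*(-2) = -1)
O(j, p) = 1 (O(j, p) = -1*(-1) = 1)
(((4*1)*(O(6, -1) + 2))*(-199))*129 = (((4*1)*(1 + 2))*(-199))*129 = ((4*3)*(-199))*129 = (12*(-199))*129 = -2388*129 = -308052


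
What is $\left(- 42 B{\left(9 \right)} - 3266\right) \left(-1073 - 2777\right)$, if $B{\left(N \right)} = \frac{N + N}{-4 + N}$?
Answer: $13156220$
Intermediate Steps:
$B{\left(N \right)} = \frac{2 N}{-4 + N}$
$\left(- 42 B{\left(9 \right)} - 3266\right) \left(-1073 - 2777\right) = \left(- 42 \cdot 2 \cdot 9 \frac{1}{-4 + 9} - 3266\right) \left(-1073 - 2777\right) = \left(- 42 \cdot 2 \cdot 9 \cdot \frac{1}{5} - 3266\right) \left(-3850\right) = \left(\left(-42\right) \frac{18}{5} - 3266\right) \left(-3850\right) = \left(- \frac{756}{5} - 3266\right) \left(-3850\right) = \left(- \frac{17086}{5}\right) \left(-3850\right) = 13156220$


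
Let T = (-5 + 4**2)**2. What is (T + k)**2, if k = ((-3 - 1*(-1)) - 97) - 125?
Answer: 10609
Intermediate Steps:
k = -224 (k = ((-3 + 1) - 97) - 125 = (-2 - 97) - 125 = -99 - 125 = -224)
T = 121 (T = (-5 + 16)**2 = 11**2 = 121)
(T + k)**2 = (121 - 224)**2 = (-103)**2 = 10609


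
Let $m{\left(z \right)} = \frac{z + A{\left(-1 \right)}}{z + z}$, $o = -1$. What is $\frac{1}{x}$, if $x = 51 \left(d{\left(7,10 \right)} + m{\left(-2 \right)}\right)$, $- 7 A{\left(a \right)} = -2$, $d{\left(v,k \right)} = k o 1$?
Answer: $- \frac{7}{3417} \approx -0.0020486$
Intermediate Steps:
$d{\left(v,k \right)} = - k$ ($d{\left(v,k \right)} = k \left(-1\right) 1 = - k 1 = - k$)
$A{\left(a \right)} = \frac{2}{7}$ ($A{\left(a \right)} = \left(- \frac{1}{7}\right) \left(-2\right) = \frac{2}{7}$)
$m{\left(z \right)} = \frac{\frac{2}{7} + z}{2 z}$ ($m{\left(z \right)} = \frac{z + \frac{2}{7}}{z + z} = \frac{\frac{2}{7} + z}{2 z}$)
$x = - \frac{3417}{7}$ ($x = 51 \left(\left(-1\right) 10 + \frac{2 + 7 \left(-2\right)}{14 \left(-2\right)}\right) = 51 \left(-10 + \frac{1}{14} \left(- \frac{1}{2}\right) \left(2 - 14\right)\right) = 51 \left(-10 + \frac{1}{14} \left(- \frac{1}{2}\right) \left(-12\right)\right) = 51 \left(-10 + \frac{3}{7}\right) = 51 \left(- \frac{67}{7}\right) = - \frac{3417}{7} \approx -488.14$)
$\frac{1}{x} = \frac{1}{- \frac{3417}{7}} = - \frac{7}{3417}$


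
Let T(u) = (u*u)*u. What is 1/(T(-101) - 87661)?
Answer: -1/1117962 ≈ -8.9448e-7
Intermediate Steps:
T(u) = u³ (T(u) = u²*u = u³)
1/(T(-101) - 87661) = 1/((-101)³ - 87661) = 1/(-1030301 - 87661) = 1/(-1117962) = -1/1117962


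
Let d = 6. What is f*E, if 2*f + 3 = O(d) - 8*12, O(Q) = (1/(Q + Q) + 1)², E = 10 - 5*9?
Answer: 493045/288 ≈ 1712.0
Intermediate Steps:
E = -35 (E = 10 - 45 = -35)
O(Q) = (1 + 1/(2*Q))² (O(Q) = (1/(2*Q) + 1)² = (1 + 1/(2*Q))²)
f = -14087/288 (f = -3/2 + ((¼)*(1 + 2*6)²/6² - 8*12)/2 = -3/2 + ((¼)*(1/36)*(1 + 12)² - 96)/2 = -3/2 + ((¼)*(1/36)*13² - 96)/2 = -3/2 + ((¼)*(1/36)*169 - 96)/2 = -3/2 + (169/144 - 96)/2 = -3/2 + (½)*(-13655/144) = -3/2 - 13655/288 = -14087/288 ≈ -48.913)
f*E = -14087/288*(-35) = 493045/288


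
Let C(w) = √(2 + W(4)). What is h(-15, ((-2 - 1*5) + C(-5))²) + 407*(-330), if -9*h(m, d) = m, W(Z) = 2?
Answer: -402925/3 ≈ -1.3431e+5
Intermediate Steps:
C(w) = 2 (C(w) = √(2 + 2) = √4 = 2)
h(m, d) = -m/9
h(-15, ((-2 - 1*5) + C(-5))²) + 407*(-330) = -⅑*(-15) + 407*(-330) = 5/3 - 134310 = -402925/3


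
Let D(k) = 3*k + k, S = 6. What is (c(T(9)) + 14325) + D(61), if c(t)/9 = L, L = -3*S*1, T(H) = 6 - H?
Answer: 14407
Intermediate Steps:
L = -18 (L = -3*6*1 = -18*1 = -18)
c(t) = -162 (c(t) = 9*(-18) = -162)
D(k) = 4*k
(c(T(9)) + 14325) + D(61) = (-162 + 14325) + 4*61 = 14163 + 244 = 14407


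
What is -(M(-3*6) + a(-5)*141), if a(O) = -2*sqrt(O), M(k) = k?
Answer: 18 + 282*I*sqrt(5) ≈ 18.0 + 630.57*I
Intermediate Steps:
-(M(-3*6) + a(-5)*141) = -(-3*6 - 2*I*sqrt(5)*141) = -(-18 - 2*I*sqrt(5)*141) = -(-18 - 282*I*sqrt(5)) = 18 + 282*I*sqrt(5)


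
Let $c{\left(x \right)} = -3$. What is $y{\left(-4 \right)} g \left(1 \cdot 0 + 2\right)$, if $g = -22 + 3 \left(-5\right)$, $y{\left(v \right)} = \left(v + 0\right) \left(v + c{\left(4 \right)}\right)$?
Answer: $-2072$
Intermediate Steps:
$y{\left(v \right)} = v \left(-3 + v\right)$ ($y{\left(v \right)} = \left(v + 0\right) \left(v - 3\right) = v \left(-3 + v\right)$)
$g = -37$ ($g = -22 - 15 = -37$)
$y{\left(-4 \right)} g \left(1 \cdot 0 + 2\right) = - 4 \left(-3 - 4\right) \left(-37\right) \left(1 \cdot 0 + 2\right) = \left(-4\right) \left(-7\right) \left(-37\right) \left(0 + 2\right) = 28 \left(-37\right) 2 = \left(-1036\right) 2 = -2072$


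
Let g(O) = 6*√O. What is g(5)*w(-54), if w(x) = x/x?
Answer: 6*√5 ≈ 13.416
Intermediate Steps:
w(x) = 1
g(5)*w(-54) = (6*√5)*1 = 6*√5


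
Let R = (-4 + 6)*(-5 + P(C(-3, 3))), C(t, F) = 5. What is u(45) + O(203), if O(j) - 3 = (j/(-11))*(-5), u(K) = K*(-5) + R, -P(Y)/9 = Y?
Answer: -2527/11 ≈ -229.73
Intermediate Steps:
P(Y) = -9*Y
R = -100 (R = (-4 + 6)*(-5 - 9*5) = 2*(-5 - 45) = 2*(-50) = -100)
u(K) = -100 - 5*K (u(K) = K*(-5) - 100 = -5*K - 100 = -100 - 5*K)
O(j) = 3 + 5*j/11 (O(j) = 3 + (j/(-11))*(-5) = 3 + (j*(-1/11))*(-5) = 3 - j/11*(-5) = 3 + 5*j/11)
u(45) + O(203) = (-100 - 5*45) + (3 + (5/11)*203) = (-100 - 225) + (3 + 1015/11) = -325 + 1048/11 = -2527/11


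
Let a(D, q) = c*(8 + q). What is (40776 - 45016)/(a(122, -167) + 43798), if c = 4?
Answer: -2120/21581 ≈ -0.098235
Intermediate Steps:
a(D, q) = 32 + 4*q (a(D, q) = 4*(8 + q) = 32 + 4*q)
(40776 - 45016)/(a(122, -167) + 43798) = (40776 - 45016)/((32 + 4*(-167)) + 43798) = -4240/((32 - 668) + 43798) = -4240/(-636 + 43798) = -4240/43162 = -4240*1/43162 = -2120/21581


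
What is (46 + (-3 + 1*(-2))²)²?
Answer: 5041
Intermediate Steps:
(46 + (-3 + 1*(-2))²)² = (46 + (-3 - 2)²)² = (46 + (-5)²)² = (46 + 25)² = 71² = 5041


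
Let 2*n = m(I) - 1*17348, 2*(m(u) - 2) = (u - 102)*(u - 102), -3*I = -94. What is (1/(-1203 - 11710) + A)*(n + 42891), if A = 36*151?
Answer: 22406124996266/116217 ≈ 1.9280e+8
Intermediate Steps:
I = 94/3 (I = -1/3*(-94) = 94/3 ≈ 31.333)
m(u) = 2 + (-102 + u)**2/2 (m(u) = 2 + ((u - 102)*(u - 102))/2 = 2 + ((-102 + u)*(-102 + u))/2 = 2 + (-102 + u)**2/2)
n = -66821/9 (n = ((2 + (-102 + 94/3)**2/2) - 1*17348)/2 = ((2 + (-212/3)**2/2) - 17348)/2 = ((2 + (1/2)*(44944/9)) - 17348)/2 = ((2 + 22472/9) - 17348)/2 = (22490/9 - 17348)/2 = (1/2)*(-133642/9) = -66821/9 ≈ -7424.6)
A = 5436
(1/(-1203 - 11710) + A)*(n + 42891) = (1/(-1203 - 11710) + 5436)*(-66821/9 + 42891) = (1/(-12913) + 5436)*(319198/9) = (-1/12913 + 5436)*(319198/9) = (70195067/12913)*(319198/9) = 22406124996266/116217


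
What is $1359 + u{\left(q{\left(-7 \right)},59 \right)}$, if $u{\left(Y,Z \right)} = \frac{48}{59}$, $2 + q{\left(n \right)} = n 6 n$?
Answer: $\frac{80229}{59} \approx 1359.8$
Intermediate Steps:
$q{\left(n \right)} = -2 + 6 n^{2}$ ($q{\left(n \right)} = -2 + n 6 n = -2 + 6 n n = -2 + 6 n^{2}$)
$u{\left(Y,Z \right)} = \frac{48}{59}$ ($u{\left(Y,Z \right)} = 48 \cdot \frac{1}{59} = \frac{48}{59}$)
$1359 + u{\left(q{\left(-7 \right)},59 \right)} = 1359 + \frac{48}{59} = \frac{80229}{59}$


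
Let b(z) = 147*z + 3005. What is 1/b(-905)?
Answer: -1/130030 ≈ -7.6905e-6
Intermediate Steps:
b(z) = 3005 + 147*z
1/b(-905) = 1/(3005 + 147*(-905)) = 1/(3005 - 133035) = 1/(-130030) = -1/130030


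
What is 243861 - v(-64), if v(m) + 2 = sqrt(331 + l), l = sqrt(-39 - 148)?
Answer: 243863 - sqrt(331 + I*sqrt(187)) ≈ 2.4384e+5 - 0.37574*I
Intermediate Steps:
l = I*sqrt(187) (l = sqrt(-187) = I*sqrt(187) ≈ 13.675*I)
v(m) = -2 + sqrt(331 + I*sqrt(187))
243861 - v(-64) = 243861 - (-2 + sqrt(331 + I*sqrt(187))) = 243861 + (2 - sqrt(331 + I*sqrt(187))) = 243863 - sqrt(331 + I*sqrt(187))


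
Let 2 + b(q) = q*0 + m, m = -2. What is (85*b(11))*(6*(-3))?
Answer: 6120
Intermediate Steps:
b(q) = -4 (b(q) = -2 + (q*0 - 2) = -2 + (0 - 2) = -2 - 2 = -4)
(85*b(11))*(6*(-3)) = (85*(-4))*(6*(-3)) = -340*(-18) = 6120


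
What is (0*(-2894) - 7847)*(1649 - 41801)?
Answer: 315072744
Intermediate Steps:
(0*(-2894) - 7847)*(1649 - 41801) = (0 - 7847)*(-40152) = -7847*(-40152) = 315072744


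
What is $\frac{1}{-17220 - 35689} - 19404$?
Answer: $- \frac{1026646237}{52909} \approx -19404.0$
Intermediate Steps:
$\frac{1}{-17220 - 35689} - 19404 = \frac{1}{-52909} - 19404 = - \frac{1}{52909} - 19404 = - \frac{1026646237}{52909}$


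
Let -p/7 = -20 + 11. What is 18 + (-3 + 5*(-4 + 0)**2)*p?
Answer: 4869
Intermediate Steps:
p = 63 (p = -7*(-20 + 11) = -7*(-9) = 63)
18 + (-3 + 5*(-4 + 0)**2)*p = 18 + (-3 + 5*(-4 + 0)**2)*63 = 18 + (-3 + 5*(-4)**2)*63 = 18 + (-3 + 5*16)*63 = 18 + (-3 + 80)*63 = 18 + 77*63 = 18 + 4851 = 4869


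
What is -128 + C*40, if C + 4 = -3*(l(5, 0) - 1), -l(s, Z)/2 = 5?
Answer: 1032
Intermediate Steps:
l(s, Z) = -10 (l(s, Z) = -2*5 = -10)
C = 29 (C = -4 - 3*(-10 - 1) = -4 - 3*(-11) = -4 + 33 = 29)
-128 + C*40 = -128 + 29*40 = -128 + 1160 = 1032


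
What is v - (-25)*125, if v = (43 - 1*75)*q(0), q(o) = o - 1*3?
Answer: 3221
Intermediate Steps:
q(o) = -3 + o (q(o) = o - 3 = -3 + o)
v = 96 (v = (43 - 1*75)*(-3 + 0) = (43 - 75)*(-3) = -32*(-3) = 96)
v - (-25)*125 = 96 - (-25)*125 = 96 - 1*(-3125) = 96 + 3125 = 3221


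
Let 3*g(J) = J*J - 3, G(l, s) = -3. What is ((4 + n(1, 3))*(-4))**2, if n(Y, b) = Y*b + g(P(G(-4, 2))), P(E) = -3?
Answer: 1296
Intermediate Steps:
g(J) = -1 + J**2/3 (g(J) = (J*J - 3)/3 = (J**2 - 3)/3 = (-3 + J**2)/3 = -1 + J**2/3)
n(Y, b) = 2 + Y*b (n(Y, b) = Y*b + (-1 + (1/3)*(-3)**2) = Y*b + (-1 + (1/3)*9) = Y*b + (-1 + 3) = Y*b + 2 = 2 + Y*b)
((4 + n(1, 3))*(-4))**2 = ((4 + (2 + 1*3))*(-4))**2 = ((4 + (2 + 3))*(-4))**2 = ((4 + 5)*(-4))**2 = (9*(-4))**2 = (-36)**2 = 1296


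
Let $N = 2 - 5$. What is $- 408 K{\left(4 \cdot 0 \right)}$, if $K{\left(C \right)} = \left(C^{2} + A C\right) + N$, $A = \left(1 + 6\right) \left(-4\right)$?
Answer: $1224$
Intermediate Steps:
$N = -3$ ($N = 2 - 5 = -3$)
$A = -28$ ($A = 7 \left(-4\right) = -28$)
$K{\left(C \right)} = -3 + C^{2} - 28 C$ ($K{\left(C \right)} = \left(C^{2} - 28 C\right) - 3 = -3 + C^{2} - 28 C$)
$- 408 K{\left(4 \cdot 0 \right)} = - 408 \left(-3 + \left(4 \cdot 0\right)^{2} - 28 \cdot 4 \cdot 0\right) = - 408 \left(-3 + 0^{2} - 0\right) = - 408 \left(-3 + 0 + 0\right) = \left(-408\right) \left(-3\right) = 1224$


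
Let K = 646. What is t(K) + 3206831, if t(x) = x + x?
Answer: 3208123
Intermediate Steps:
t(x) = 2*x
t(K) + 3206831 = 2*646 + 3206831 = 1292 + 3206831 = 3208123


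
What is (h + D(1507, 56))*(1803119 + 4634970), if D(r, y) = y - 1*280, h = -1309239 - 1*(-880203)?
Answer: -2763614084140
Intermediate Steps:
h = -429036 (h = -1309239 + 880203 = -429036)
D(r, y) = -280 + y (D(r, y) = y - 280 = -280 + y)
(h + D(1507, 56))*(1803119 + 4634970) = (-429036 + (-280 + 56))*(1803119 + 4634970) = (-429036 - 224)*6438089 = -429260*6438089 = -2763614084140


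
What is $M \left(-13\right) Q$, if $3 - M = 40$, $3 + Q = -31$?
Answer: $-16354$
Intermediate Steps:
$Q = -34$ ($Q = -3 - 31 = -34$)
$M = -37$ ($M = 3 - 40 = -37$)
$M \left(-13\right) Q = \left(-37\right) \left(-13\right) \left(-34\right) = 481 \left(-34\right) = -16354$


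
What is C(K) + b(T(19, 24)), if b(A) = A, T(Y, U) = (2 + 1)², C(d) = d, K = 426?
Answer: 435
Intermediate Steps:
T(Y, U) = 9 (T(Y, U) = 3² = 9)
C(K) + b(T(19, 24)) = 426 + 9 = 435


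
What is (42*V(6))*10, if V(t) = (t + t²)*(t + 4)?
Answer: 176400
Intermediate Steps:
V(t) = (4 + t)*(t + t²) (V(t) = (t + t²)*(4 + t) = (4 + t)*(t + t²))
(42*V(6))*10 = (42*(6*(4 + 6² + 5*6)))*10 = (42*(6*(4 + 36 + 30)))*10 = (42*(6*70))*10 = (42*420)*10 = 17640*10 = 176400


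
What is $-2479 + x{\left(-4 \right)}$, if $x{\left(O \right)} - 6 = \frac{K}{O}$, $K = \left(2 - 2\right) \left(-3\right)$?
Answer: $-2473$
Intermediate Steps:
$K = 0$ ($K = 0 \left(-3\right) = 0$)
$x{\left(O \right)} = 6$ ($x{\left(O \right)} = 6 + \frac{0}{O} = 6 + 0 = 6$)
$-2479 + x{\left(-4 \right)} = -2479 + 6 = -2473$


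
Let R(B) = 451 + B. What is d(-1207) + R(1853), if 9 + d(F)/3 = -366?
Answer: 1179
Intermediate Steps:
d(F) = -1125 (d(F) = -27 + 3*(-366) = -27 - 1098 = -1125)
d(-1207) + R(1853) = -1125 + (451 + 1853) = -1125 + 2304 = 1179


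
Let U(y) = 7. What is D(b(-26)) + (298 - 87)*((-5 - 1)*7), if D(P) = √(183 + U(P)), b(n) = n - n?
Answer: -8862 + √190 ≈ -8848.2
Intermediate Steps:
b(n) = 0
D(P) = √190 (D(P) = √(183 + 7) = √190)
D(b(-26)) + (298 - 87)*((-5 - 1)*7) = √190 + (298 - 87)*((-5 - 1)*7) = √190 + 211*(-6*7) = √190 + 211*(-42) = √190 - 8862 = -8862 + √190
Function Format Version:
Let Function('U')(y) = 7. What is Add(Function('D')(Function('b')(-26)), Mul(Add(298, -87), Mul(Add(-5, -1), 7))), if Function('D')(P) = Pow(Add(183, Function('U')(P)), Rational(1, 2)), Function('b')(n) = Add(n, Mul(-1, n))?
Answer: Add(-8862, Pow(190, Rational(1, 2))) ≈ -8848.2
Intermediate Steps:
Function('b')(n) = 0
Function('D')(P) = Pow(190, Rational(1, 2)) (Function('D')(P) = Pow(Add(183, 7), Rational(1, 2)) = Pow(190, Rational(1, 2)))
Add(Function('D')(Function('b')(-26)), Mul(Add(298, -87), Mul(Add(-5, -1), 7))) = Add(Pow(190, Rational(1, 2)), Mul(Add(298, -87), Mul(Add(-5, -1), 7))) = Add(Pow(190, Rational(1, 2)), Mul(211, Mul(-6, 7))) = Add(Pow(190, Rational(1, 2)), Mul(211, -42)) = Add(Pow(190, Rational(1, 2)), -8862) = Add(-8862, Pow(190, Rational(1, 2)))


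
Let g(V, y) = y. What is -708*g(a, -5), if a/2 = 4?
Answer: 3540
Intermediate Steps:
a = 8 (a = 2*4 = 8)
-708*g(a, -5) = -708*(-5) = 3540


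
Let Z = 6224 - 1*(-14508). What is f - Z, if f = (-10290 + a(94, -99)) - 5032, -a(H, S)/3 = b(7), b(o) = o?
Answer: -36075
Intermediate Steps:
a(H, S) = -21 (a(H, S) = -3*7 = -21)
f = -15343 (f = (-10290 - 21) - 5032 = -10311 - 5032 = -15343)
Z = 20732 (Z = 6224 + 14508 = 20732)
f - Z = -15343 - 1*20732 = -15343 - 20732 = -36075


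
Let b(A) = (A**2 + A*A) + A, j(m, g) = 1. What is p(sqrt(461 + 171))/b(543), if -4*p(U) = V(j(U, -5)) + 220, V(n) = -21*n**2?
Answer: -199/2360964 ≈ -8.4288e-5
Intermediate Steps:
b(A) = A + 2*A**2 (b(A) = (A**2 + A**2) + A = 2*A**2 + A = A + 2*A**2)
p(U) = -199/4 (p(U) = -(-21*1**2 + 220)/4 = -(-21*1 + 220)/4 = -(-21 + 220)/4 = -1/4*199 = -199/4)
p(sqrt(461 + 171))/b(543) = -199*1/(543*(1 + 2*543))/4 = -199*1/(543*(1 + 1086))/4 = -199/(4*(543*1087)) = -199/4/590241 = -199/4*1/590241 = -199/2360964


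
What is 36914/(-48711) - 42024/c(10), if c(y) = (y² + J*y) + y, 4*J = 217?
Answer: -460248322/7063095 ≈ -65.162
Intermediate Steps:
J = 217/4 (J = (¼)*217 = 217/4 ≈ 54.250)
c(y) = y² + 221*y/4 (c(y) = (y² + 217*y/4) + y = y² + 221*y/4)
36914/(-48711) - 42024/c(10) = 36914/(-48711) - 42024*2/(5*(221 + 4*10)) = 36914*(-1/48711) - 42024*2/(5*(221 + 40)) = -36914/48711 - 42024/((¼)*10*261) = -36914/48711 - 42024/1305/2 = -36914/48711 - 42024*2/1305 = -36914/48711 - 28016/435 = -460248322/7063095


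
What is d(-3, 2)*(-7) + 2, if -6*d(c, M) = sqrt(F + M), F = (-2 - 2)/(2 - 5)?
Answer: 2 + 7*sqrt(30)/18 ≈ 4.1300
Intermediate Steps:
F = 4/3 (F = -4/(-3) = -4*(-1/3) = 4/3 ≈ 1.3333)
d(c, M) = -sqrt(4/3 + M)/6
d(-3, 2)*(-7) + 2 = -sqrt(12 + 9*2)/18*(-7) + 2 = -sqrt(12 + 18)/18*(-7) + 2 = -sqrt(30)/18*(-7) + 2 = 7*sqrt(30)/18 + 2 = 2 + 7*sqrt(30)/18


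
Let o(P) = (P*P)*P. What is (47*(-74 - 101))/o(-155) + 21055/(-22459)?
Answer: -3128858514/3345380345 ≈ -0.93528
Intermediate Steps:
o(P) = P³ (o(P) = P²*P = P³)
(47*(-74 - 101))/o(-155) + 21055/(-22459) = (47*(-74 - 101))/((-155)³) + 21055/(-22459) = (47*(-175))/(-3723875) + 21055*(-1/22459) = -8225*(-1/3723875) - 21055/22459 = 329/148955 - 21055/22459 = -3128858514/3345380345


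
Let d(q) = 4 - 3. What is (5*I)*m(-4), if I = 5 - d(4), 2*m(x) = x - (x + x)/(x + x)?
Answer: -50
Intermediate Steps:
d(q) = 1
m(x) = -1/2 + x/2 (m(x) = (x - (x + x)/(x + x))/2 = (x - 2*x/(2*x))/2 = (x - 2*x*1/(2*x))/2 = (x - 1*1)/2 = (x - 1)/2 = (-1 + x)/2 = -1/2 + x/2)
I = 4 (I = 5 - 1*1 = 5 - 1 = 4)
(5*I)*m(-4) = (5*4)*(-1/2 + (1/2)*(-4)) = 20*(-1/2 - 2) = 20*(-5/2) = -50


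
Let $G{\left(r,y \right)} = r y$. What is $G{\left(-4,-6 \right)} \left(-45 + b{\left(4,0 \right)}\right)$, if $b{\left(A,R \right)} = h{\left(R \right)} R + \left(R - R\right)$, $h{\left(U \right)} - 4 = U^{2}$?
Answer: $-1080$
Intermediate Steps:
$h{\left(U \right)} = 4 + U^{2}$
$b{\left(A,R \right)} = R \left(4 + R^{2}\right)$ ($b{\left(A,R \right)} = \left(4 + R^{2}\right) R + \left(R - R\right) = R \left(4 + R^{2}\right) + 0 = R \left(4 + R^{2}\right)$)
$G{\left(-4,-6 \right)} \left(-45 + b{\left(4,0 \right)}\right) = \left(-4\right) \left(-6\right) \left(-45 + 0 \left(4 + 0^{2}\right)\right) = 24 \left(-45 + 0 \left(4 + 0\right)\right) = 24 \left(-45 + 0 \cdot 4\right) = 24 \left(-45 + 0\right) = 24 \left(-45\right) = -1080$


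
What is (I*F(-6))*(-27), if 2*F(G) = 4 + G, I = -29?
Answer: -783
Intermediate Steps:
F(G) = 2 + G/2 (F(G) = (4 + G)/2 = 2 + G/2)
(I*F(-6))*(-27) = -29*(2 + (½)*(-6))*(-27) = -29*(2 - 3)*(-27) = -29*(-1)*(-27) = 29*(-27) = -783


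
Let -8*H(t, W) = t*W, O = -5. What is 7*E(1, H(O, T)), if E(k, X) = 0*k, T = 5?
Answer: 0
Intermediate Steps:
H(t, W) = -W*t/8 (H(t, W) = -t*W/8 = -W*t/8)
E(k, X) = 0
7*E(1, H(O, T)) = 7*0 = 0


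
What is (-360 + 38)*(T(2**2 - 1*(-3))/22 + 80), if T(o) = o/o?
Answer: -283521/11 ≈ -25775.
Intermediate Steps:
T(o) = 1
(-360 + 38)*(T(2**2 - 1*(-3))/22 + 80) = (-360 + 38)*(1/22 + 80) = -322*(1*(1/22) + 80) = -322*(1/22 + 80) = -322*1761/22 = -283521/11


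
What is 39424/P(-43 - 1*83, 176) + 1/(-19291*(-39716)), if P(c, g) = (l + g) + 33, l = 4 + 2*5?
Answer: 30205145299167/170853982388 ≈ 176.79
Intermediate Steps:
l = 14 (l = 4 + 10 = 14)
P(c, g) = 47 + g (P(c, g) = (14 + g) + 33 = 47 + g)
39424/P(-43 - 1*83, 176) + 1/(-19291*(-39716)) = 39424/(47 + 176) + 1/(-19291*(-39716)) = 39424/223 - 1/19291*(-1/39716) = 39424*(1/223) + 1/766161356 = 39424/223 + 1/766161356 = 30205145299167/170853982388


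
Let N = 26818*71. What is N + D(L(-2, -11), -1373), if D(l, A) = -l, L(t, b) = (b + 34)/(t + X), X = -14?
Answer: 30465271/16 ≈ 1.9041e+6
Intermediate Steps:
N = 1904078
L(t, b) = (34 + b)/(-14 + t) (L(t, b) = (b + 34)/(t - 14) = (34 + b)/(-14 + t))
N + D(L(-2, -11), -1373) = 1904078 - (34 - 11)/(-14 - 2) = 1904078 - 23/(-16) = 1904078 - (-1)*23/16 = 1904078 - 1*(-23/16) = 1904078 + 23/16 = 30465271/16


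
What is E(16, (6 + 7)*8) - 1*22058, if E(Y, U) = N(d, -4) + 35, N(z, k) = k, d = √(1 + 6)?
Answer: -22027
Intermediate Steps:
d = √7 ≈ 2.6458
E(Y, U) = 31 (E(Y, U) = -4 + 35 = 31)
E(16, (6 + 7)*8) - 1*22058 = 31 - 1*22058 = 31 - 22058 = -22027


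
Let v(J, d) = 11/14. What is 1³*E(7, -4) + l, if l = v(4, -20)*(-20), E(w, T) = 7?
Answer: -61/7 ≈ -8.7143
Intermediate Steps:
v(J, d) = 11/14 (v(J, d) = 11*(1/14) = 11/14)
l = -110/7 (l = (11/14)*(-20) = -110/7 ≈ -15.714)
1³*E(7, -4) + l = 1³*7 - 110/7 = 1*7 - 110/7 = 7 - 110/7 = -61/7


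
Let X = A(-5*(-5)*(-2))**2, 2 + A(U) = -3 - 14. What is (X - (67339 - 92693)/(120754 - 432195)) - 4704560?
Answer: -1465080466113/311441 ≈ -4.7042e+6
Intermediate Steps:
A(U) = -19 (A(U) = -2 + (-3 - 14) = -2 - 17 = -19)
X = 361 (X = (-19)**2 = 361)
(X - (67339 - 92693)/(120754 - 432195)) - 4704560 = (361 - (67339 - 92693)/(120754 - 432195)) - 4704560 = (361 - (-25354)/(-311441)) - 4704560 = (361 - (-25354)*(-1)/311441) - 4704560 = (361 - 1*25354/311441) - 4704560 = (361 - 25354/311441) - 4704560 = 112404847/311441 - 4704560 = -1465080466113/311441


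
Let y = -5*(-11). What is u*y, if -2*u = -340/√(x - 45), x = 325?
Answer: 935*√70/14 ≈ 558.77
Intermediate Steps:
y = 55
u = 17*√70/14 (u = -(-170)/(√(325 - 45)) = -(-170)/(√280) = -(-170)/(2*√70) = -(-170)*√70/140 = -(-17)*√70/14 = 17*√70/14 ≈ 10.159)
u*y = (17*√70/14)*55 = 935*√70/14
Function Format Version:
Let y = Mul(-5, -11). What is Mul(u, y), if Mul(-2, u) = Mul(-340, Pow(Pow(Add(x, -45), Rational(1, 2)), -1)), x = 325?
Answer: Mul(Rational(935, 14), Pow(70, Rational(1, 2))) ≈ 558.77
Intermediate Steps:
y = 55
u = Mul(Rational(17, 14), Pow(70, Rational(1, 2))) (u = Mul(Rational(-1, 2), Mul(-340, Pow(Pow(Add(325, -45), Rational(1, 2)), -1))) = Mul(Rational(-1, 2), Mul(-340, Pow(Pow(280, Rational(1, 2)), -1))) = Mul(Rational(-1, 2), Mul(-340, Pow(Mul(2, Pow(70, Rational(1, 2))), -1))) = Mul(Rational(-1, 2), Mul(-340, Mul(Rational(1, 140), Pow(70, Rational(1, 2))))) = Mul(Rational(-1, 2), Mul(Rational(-17, 7), Pow(70, Rational(1, 2)))) = Mul(Rational(17, 14), Pow(70, Rational(1, 2))) ≈ 10.159)
Mul(u, y) = Mul(Mul(Rational(17, 14), Pow(70, Rational(1, 2))), 55) = Mul(Rational(935, 14), Pow(70, Rational(1, 2)))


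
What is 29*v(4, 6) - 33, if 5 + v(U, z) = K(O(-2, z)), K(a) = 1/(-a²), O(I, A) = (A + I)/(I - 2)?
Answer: -207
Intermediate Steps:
O(I, A) = (A + I)/(-2 + I)
K(a) = -1/a²
v(U, z) = -5 - 1/(½ - z/4)² (v(U, z) = -5 - 1/((z - 2)/(-2 - 2))² = -5 - 1/((-2 + z)/(-4))² = -5 - 1/(-(-2 + z)/4)² = -5 - 1/(½ - z/4)²)
29*v(4, 6) - 33 = 29*(-5 - 16/(-2 + 6)²) - 33 = 29*(-5 - 16/4²) - 33 = 29*(-5 - 16*1/16) - 33 = 29*(-5 - 1) - 33 = 29*(-6) - 33 = -174 - 33 = -207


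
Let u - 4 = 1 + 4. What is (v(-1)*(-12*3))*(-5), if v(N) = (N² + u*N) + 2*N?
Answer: -1800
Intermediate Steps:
u = 9 (u = 4 + (1 + 4) = 4 + 5 = 9)
v(N) = N² + 11*N (v(N) = (N² + 9*N) + 2*N = N² + 11*N)
(v(-1)*(-12*3))*(-5) = ((-(11 - 1))*(-12*3))*(-5) = (-1*10*(-36))*(-5) = -10*(-36)*(-5) = 360*(-5) = -1800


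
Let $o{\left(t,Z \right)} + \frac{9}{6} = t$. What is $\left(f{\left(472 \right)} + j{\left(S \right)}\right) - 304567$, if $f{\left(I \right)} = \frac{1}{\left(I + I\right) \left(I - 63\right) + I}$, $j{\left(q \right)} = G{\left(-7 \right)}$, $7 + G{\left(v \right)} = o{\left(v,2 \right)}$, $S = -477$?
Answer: $- \frac{117741847859}{386568} \approx -3.0458 \cdot 10^{5}$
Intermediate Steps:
$o{\left(t,Z \right)} = - \frac{3}{2} + t$
$G{\left(v \right)} = - \frac{17}{2} + v$ ($G{\left(v \right)} = -7 + \left(- \frac{3}{2} + v\right) = - \frac{17}{2} + v$)
$j{\left(q \right)} = - \frac{31}{2}$ ($j{\left(q \right)} = - \frac{17}{2} - 7 = - \frac{31}{2}$)
$f{\left(I \right)} = \frac{1}{I + 2 I \left(-63 + I\right)}$ ($f{\left(I \right)} = \frac{1}{2 I \left(-63 + I\right) + I} = \frac{1}{I + 2 I \left(-63 + I\right)}$)
$\left(f{\left(472 \right)} + j{\left(S \right)}\right) - 304567 = \left(\frac{1}{472 \left(-125 + 2 \cdot 472\right)} - \frac{31}{2}\right) - 304567 = \left(\frac{1}{472 \left(-125 + 944\right)} - \frac{31}{2}\right) - 304567 = \left(\frac{1}{472 \cdot 819} - \frac{31}{2}\right) - 304567 = \left(\frac{1}{472} \cdot \frac{1}{819} - \frac{31}{2}\right) - 304567 = \left(\frac{1}{386568} - \frac{31}{2}\right) - 304567 = - \frac{5991803}{386568} - 304567 = - \frac{117741847859}{386568}$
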